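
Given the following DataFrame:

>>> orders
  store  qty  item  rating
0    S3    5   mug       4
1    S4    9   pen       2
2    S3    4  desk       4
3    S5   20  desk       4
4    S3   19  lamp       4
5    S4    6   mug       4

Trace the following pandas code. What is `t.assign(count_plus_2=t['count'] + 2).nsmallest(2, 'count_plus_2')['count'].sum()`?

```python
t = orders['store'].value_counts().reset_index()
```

3

value_counts of store:
store
S3    3
S4    2
S5    1
Name: count, dtype: int64
reset_index():
  store  count
0    S3      3
1    S4      2
2    S5      1
add column count_plus_2 = t['count'] + 2:
  store  count  count_plus_2
0    S3      3             5
1    S4      2             4
2    S5      1             3
take 2 rows with smallest count_plus_2:
  store  count  count_plus_2
2    S5      1             3
1    S4      2             4
sum of column 'count' → 3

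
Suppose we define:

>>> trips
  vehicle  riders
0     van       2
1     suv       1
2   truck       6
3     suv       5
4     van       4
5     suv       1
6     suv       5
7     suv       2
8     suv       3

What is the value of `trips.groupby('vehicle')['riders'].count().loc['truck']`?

group by vehicle, count of riders:
vehicle
suv      6
truck    1
van      2
Name: riders, dtype: int64

1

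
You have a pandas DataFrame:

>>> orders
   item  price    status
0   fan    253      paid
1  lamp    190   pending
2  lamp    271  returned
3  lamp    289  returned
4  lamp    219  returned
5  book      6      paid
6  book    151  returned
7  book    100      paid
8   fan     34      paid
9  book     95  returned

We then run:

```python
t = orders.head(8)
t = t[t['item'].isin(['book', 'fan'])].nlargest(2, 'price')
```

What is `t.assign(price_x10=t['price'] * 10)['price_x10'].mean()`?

take first 8 rows:
   item  price    status
0   fan    253      paid
1  lamp    190   pending
2  lamp    271  returned
3  lamp    289  returned
4  lamp    219  returned
5  book      6      paid
6  book    151  returned
7  book    100      paid
filter rows where item in ['book', 'fan']:
   item  price    status
0   fan    253      paid
5  book      6      paid
6  book    151  returned
7  book    100      paid
take 2 rows with largest price:
   item  price    status
0   fan    253      paid
6  book    151  returned
add column price_x10 = t['price'] * 10:
   item  price    status  price_x10
0   fan    253      paid       2530
6  book    151  returned       1510

2020.0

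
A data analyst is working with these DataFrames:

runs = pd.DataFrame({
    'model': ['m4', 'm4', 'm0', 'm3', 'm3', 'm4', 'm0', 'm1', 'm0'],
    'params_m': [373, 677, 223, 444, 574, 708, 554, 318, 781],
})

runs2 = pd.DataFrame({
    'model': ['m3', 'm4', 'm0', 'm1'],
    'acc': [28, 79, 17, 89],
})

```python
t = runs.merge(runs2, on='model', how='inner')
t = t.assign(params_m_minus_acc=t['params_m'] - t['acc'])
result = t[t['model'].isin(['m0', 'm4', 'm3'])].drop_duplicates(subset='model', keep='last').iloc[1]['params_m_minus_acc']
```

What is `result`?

merge on 'model' (how='inner') → 9 rows:
  model  params_m  acc
0    m4       373   79
1    m4       677   79
2    m0       223   17
3    m3       444   28
4    m3       574   28
5    m4       708   79
6    m0       554   17
7    m1       318   89
8    m0       781   17
add column params_m_minus_acc = t['params_m'] - t['acc']:
  model  params_m  acc  params_m_minus_acc
0    m4       373   79                 294
1    m4       677   79                 598
2    m0       223   17                 206
3    m3       444   28                 416
4    m3       574   28                 546
5    m4       708   79                 629
6    m0       554   17                 537
7    m1       318   89                 229
8    m0       781   17                 764
filter rows where model in ['m0', 'm4', 'm3']:
  model  params_m  acc  params_m_minus_acc
0    m4       373   79                 294
1    m4       677   79                 598
2    m0       223   17                 206
3    m3       444   28                 416
4    m3       574   28                 546
5    m4       708   79                 629
6    m0       554   17                 537
8    m0       781   17                 764
drop duplicate model (keep=last):
  model  params_m  acc  params_m_minus_acc
4    m3       574   28                 546
5    m4       708   79                 629
8    m0       781   17                 764

629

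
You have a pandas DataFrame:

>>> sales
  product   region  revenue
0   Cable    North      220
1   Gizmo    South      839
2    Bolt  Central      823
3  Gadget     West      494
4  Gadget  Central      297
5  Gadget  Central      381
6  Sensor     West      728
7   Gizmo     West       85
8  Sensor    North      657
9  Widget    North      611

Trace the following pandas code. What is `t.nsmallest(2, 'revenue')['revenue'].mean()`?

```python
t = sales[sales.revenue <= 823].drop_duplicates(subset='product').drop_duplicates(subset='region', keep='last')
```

filter rows where revenue <= 823:
  product   region  revenue
0   Cable    North      220
2    Bolt  Central      823
3  Gadget     West      494
4  Gadget  Central      297
5  Gadget  Central      381
6  Sensor     West      728
7   Gizmo     West       85
8  Sensor    North      657
9  Widget    North      611
drop duplicate product (keep=first):
  product   region  revenue
0   Cable    North      220
2    Bolt  Central      823
3  Gadget     West      494
6  Sensor     West      728
7   Gizmo     West       85
9  Widget    North      611
drop duplicate region (keep=last):
  product   region  revenue
2    Bolt  Central      823
7   Gizmo     West       85
9  Widget    North      611
take 2 rows with smallest revenue:
  product region  revenue
7   Gizmo   West       85
9  Widget  North      611

348.0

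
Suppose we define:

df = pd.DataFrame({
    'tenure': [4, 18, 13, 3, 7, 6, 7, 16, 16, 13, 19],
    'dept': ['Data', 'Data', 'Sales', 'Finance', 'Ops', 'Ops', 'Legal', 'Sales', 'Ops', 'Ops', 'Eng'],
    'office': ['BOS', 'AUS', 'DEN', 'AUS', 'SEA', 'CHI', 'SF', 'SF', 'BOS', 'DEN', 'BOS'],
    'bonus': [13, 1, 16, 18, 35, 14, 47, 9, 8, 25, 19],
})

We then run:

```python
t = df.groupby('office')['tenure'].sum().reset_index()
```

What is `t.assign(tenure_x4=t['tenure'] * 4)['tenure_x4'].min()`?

group by office, sum of tenure:
office
AUS    21
BOS    39
CHI     6
DEN    26
SEA     7
SF     23
Name: tenure, dtype: int64
reset_index():
  office  tenure
0    AUS      21
1    BOS      39
2    CHI       6
3    DEN      26
4    SEA       7
5     SF      23
add column tenure_x4 = t['tenure'] * 4:
  office  tenure  tenure_x4
0    AUS      21         84
1    BOS      39        156
2    CHI       6         24
3    DEN      26        104
4    SEA       7         28
5     SF      23         92
Taking the min of column 'tenure_x4' gives 24.

24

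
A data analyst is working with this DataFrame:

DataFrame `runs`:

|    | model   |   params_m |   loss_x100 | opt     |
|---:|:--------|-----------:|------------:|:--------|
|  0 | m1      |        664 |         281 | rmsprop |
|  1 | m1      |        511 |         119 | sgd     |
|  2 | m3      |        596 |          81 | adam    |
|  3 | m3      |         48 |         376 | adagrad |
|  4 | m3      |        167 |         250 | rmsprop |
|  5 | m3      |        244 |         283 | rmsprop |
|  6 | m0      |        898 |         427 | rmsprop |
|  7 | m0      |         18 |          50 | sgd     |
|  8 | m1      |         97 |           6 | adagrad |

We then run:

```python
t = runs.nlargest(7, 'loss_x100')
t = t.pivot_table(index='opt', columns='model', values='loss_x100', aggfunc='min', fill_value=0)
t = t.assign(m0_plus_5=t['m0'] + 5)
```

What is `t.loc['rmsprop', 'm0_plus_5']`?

take 7 rows with largest loss_x100:
  model  params_m  loss_x100      opt
6    m0       898        427  rmsprop
3    m3        48        376  adagrad
5    m3       244        283  rmsprop
0    m1       664        281  rmsprop
4    m3       167        250  rmsprop
1    m1       511        119      sgd
2    m3       596         81     adam
pivot: rows=opt, cols=model, min(loss_x100):
model     m0   m1   m3
opt                   
adagrad    0    0  376
adam       0    0   81
rmsprop  427  281  250
sgd        0  119    0
add column m0_plus_5 = t['m0'] + 5:
model     m0   m1   m3  m0_plus_5
opt                              
adagrad    0    0  376          5
adam       0    0   81          5
rmsprop  427  281  250        432
sgd        0  119    0          5
Finally, value at row 'rmsprop', column 'm0_plus_5' = 432.

432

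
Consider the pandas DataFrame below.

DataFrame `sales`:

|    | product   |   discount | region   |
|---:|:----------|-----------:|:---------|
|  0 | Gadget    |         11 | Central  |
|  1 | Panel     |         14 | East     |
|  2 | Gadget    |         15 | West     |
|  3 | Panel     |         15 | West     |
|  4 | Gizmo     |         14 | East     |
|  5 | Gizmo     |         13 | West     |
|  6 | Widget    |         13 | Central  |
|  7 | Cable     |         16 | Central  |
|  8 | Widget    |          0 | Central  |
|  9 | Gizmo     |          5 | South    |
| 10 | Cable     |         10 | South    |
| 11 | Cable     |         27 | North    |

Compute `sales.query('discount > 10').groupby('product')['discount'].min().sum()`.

filter rows where discount > 10:
   product  discount   region
0   Gadget        11  Central
1    Panel        14     East
2   Gadget        15     West
3    Panel        15     West
4    Gizmo        14     East
5    Gizmo        13     West
6   Widget        13  Central
7    Cable        16  Central
11   Cable        27    North
group by product, min of discount:
product
Cable     16
Gadget    11
Gizmo     13
Panel     14
Widget    13
Name: discount, dtype: int64
The sum of the resulting series is 67.

67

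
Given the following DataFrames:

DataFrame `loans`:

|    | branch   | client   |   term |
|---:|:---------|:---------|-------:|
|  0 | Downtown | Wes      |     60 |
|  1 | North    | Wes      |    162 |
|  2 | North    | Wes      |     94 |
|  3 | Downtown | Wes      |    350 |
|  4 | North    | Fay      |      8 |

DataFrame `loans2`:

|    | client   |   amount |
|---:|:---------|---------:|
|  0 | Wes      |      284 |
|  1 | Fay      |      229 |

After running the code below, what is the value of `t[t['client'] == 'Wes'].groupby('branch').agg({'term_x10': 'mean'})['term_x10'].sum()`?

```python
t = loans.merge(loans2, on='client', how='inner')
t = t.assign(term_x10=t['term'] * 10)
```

merge on 'client' (how='inner') → 5 rows:
     branch client  term  amount
0  Downtown    Wes    60     284
1     North    Wes   162     284
2     North    Wes    94     284
3  Downtown    Wes   350     284
4     North    Fay     8     229
add column term_x10 = t['term'] * 10:
     branch client  term  amount  term_x10
0  Downtown    Wes    60     284       600
1     North    Wes   162     284      1620
2     North    Wes    94     284       940
3  Downtown    Wes   350     284      3500
4     North    Fay     8     229        80
filter rows where client == 'Wes':
     branch client  term  amount  term_x10
0  Downtown    Wes    60     284       600
1     North    Wes   162     284      1620
2     North    Wes    94     284       940
3  Downtown    Wes   350     284      3500
group by branch, mean of term_x10:
          term_x10
branch            
Downtown    2050.0
North       1280.0

3330.0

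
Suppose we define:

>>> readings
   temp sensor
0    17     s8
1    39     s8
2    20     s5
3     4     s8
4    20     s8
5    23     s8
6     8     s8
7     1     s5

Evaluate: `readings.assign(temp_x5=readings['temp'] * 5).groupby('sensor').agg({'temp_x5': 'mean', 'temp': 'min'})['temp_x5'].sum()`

add column temp_x5 = readings['temp'] * 5:
   temp sensor  temp_x5
0    17     s8       85
1    39     s8      195
2    20     s5      100
3     4     s8       20
4    20     s8      100
5    23     s8      115
6     8     s8       40
7     1     s5        5
group by sensor: mean(temp_x5), min(temp):
        temp_x5  temp
sensor               
s5         52.5     1
s8         92.5     4
sum of column 'temp_x5' → 145.0

145.0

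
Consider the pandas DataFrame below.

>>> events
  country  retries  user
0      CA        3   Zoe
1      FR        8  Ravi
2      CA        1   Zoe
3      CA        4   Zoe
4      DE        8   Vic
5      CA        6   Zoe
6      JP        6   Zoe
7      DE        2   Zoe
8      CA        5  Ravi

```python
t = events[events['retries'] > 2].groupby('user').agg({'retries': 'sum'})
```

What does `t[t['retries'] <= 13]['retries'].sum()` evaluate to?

21

filter rows where retries > 2:
  country  retries  user
0      CA        3   Zoe
1      FR        8  Ravi
3      CA        4   Zoe
4      DE        8   Vic
5      CA        6   Zoe
6      JP        6   Zoe
8      CA        5  Ravi
group by user, sum of retries:
      retries
user         
Ravi       13
Vic         8
Zoe        19
filter rows where retries <= 13:
      retries
user         
Ravi       13
Vic         8
Taking the sum of column 'retries' gives 21.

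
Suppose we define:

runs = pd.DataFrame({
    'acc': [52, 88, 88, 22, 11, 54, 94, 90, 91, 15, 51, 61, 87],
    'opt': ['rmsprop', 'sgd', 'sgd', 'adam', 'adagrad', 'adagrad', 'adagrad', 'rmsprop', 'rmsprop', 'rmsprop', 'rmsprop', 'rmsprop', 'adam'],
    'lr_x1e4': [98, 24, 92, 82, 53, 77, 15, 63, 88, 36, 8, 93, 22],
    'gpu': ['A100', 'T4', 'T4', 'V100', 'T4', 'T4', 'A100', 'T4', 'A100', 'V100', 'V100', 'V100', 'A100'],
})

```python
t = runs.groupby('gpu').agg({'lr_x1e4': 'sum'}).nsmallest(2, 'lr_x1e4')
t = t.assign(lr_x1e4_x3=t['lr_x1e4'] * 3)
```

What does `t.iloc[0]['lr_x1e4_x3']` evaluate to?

group by gpu, sum of lr_x1e4:
      lr_x1e4
gpu          
A100      223
T4        309
V100      219
take 2 rows with smallest lr_x1e4:
      lr_x1e4
gpu          
V100      219
A100      223
add column lr_x1e4_x3 = t['lr_x1e4'] * 3:
      lr_x1e4  lr_x1e4_x3
gpu                      
V100      219         657
A100      223         669
Hence 657.

657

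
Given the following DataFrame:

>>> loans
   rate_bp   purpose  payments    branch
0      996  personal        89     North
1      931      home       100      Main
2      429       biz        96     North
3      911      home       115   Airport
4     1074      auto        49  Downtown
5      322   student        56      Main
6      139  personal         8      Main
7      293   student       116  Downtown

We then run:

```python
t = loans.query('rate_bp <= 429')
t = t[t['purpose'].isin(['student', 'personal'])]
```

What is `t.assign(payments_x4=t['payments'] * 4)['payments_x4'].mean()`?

filter rows where rate_bp <= 429:
   rate_bp   purpose  payments    branch
2      429       biz        96     North
5      322   student        56      Main
6      139  personal         8      Main
7      293   student       116  Downtown
filter rows where purpose in ['student', 'personal']:
   rate_bp   purpose  payments    branch
5      322   student        56      Main
6      139  personal         8      Main
7      293   student       116  Downtown
add column payments_x4 = t['payments'] * 4:
   rate_bp   purpose  payments    branch  payments_x4
5      322   student        56      Main          224
6      139  personal         8      Main           32
7      293   student       116  Downtown          464

240.0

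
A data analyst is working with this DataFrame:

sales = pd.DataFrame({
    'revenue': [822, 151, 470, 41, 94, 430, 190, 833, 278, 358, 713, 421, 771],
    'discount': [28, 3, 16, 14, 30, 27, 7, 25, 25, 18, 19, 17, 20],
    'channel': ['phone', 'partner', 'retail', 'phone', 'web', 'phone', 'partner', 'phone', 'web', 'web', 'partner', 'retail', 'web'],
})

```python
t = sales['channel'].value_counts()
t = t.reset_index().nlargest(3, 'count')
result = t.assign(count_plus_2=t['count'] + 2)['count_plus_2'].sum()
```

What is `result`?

value_counts of channel:
channel
phone      4
web        4
partner    3
retail     2
Name: count, dtype: int64
reset_index():
   channel  count
0    phone      4
1      web      4
2  partner      3
3   retail      2
take 3 rows with largest count:
   channel  count
0    phone      4
1      web      4
2  partner      3
add column count_plus_2 = t['count'] + 2:
   channel  count  count_plus_2
0    phone      4             6
1      web      4             6
2  partner      3             5
Finally, sum of column 'count_plus_2' = 17.

17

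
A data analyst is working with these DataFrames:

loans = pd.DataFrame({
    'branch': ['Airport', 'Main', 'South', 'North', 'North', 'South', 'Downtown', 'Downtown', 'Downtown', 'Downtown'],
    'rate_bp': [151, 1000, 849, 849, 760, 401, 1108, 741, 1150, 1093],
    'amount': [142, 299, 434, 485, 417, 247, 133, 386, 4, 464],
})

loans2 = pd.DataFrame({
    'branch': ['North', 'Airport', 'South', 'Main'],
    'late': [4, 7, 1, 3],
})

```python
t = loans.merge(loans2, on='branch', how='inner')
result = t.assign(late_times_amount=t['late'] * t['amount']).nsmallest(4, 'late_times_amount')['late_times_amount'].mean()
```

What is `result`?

merge on 'branch' (how='inner') → 6 rows:
    branch  rate_bp  amount  late
0  Airport      151     142     7
1     Main     1000     299     3
2    South      849     434     1
3    North      849     485     4
4    North      760     417     4
5    South      401     247     1
add column late_times_amount = t['late'] * t['amount']:
    branch  rate_bp  amount  late  late_times_amount
0  Airport      151     142     7                994
1     Main     1000     299     3                897
2    South      849     434     1                434
3    North      849     485     4               1940
4    North      760     417     4               1668
5    South      401     247     1                247
take 4 rows with smallest late_times_amount:
    branch  rate_bp  amount  late  late_times_amount
5    South      401     247     1                247
2    South      849     434     1                434
1     Main     1000     299     3                897
0  Airport      151     142     7                994

643.0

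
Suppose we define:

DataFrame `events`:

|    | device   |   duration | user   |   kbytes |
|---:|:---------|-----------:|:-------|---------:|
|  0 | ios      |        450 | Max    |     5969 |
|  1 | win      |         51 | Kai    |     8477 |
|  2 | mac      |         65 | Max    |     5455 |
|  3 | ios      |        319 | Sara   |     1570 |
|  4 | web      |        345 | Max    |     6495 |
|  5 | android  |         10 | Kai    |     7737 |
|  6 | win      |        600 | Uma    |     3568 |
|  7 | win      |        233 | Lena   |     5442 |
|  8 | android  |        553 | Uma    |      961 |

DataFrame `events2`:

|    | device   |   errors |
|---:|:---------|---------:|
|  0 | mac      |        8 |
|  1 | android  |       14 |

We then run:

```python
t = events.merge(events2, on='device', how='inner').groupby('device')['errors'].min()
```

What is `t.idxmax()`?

android

merge on 'device' (how='inner') → 3 rows:
    device  duration user  kbytes  errors
0      mac        65  Max    5455       8
1  android        10  Kai    7737      14
2  android       553  Uma     961      14
group by device, min of errors:
device
android    14
mac         8
Name: errors, dtype: int64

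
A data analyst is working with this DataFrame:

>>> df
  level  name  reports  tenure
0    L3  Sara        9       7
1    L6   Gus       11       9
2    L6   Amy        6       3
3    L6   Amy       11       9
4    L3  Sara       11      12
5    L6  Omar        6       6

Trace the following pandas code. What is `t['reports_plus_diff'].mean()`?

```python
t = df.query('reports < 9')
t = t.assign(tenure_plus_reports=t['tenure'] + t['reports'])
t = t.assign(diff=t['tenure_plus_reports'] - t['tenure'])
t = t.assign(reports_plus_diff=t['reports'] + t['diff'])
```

filter rows where reports < 9:
  level  name  reports  tenure
2    L6   Amy        6       3
5    L6  Omar        6       6
add column tenure_plus_reports = t['tenure'] + t['reports']:
  level  name  reports  tenure  tenure_plus_reports
2    L6   Amy        6       3                    9
5    L6  Omar        6       6                   12
add column diff = t['tenure_plus_reports'] - t['tenure']:
  level  name  reports  tenure  tenure_plus_reports  diff
2    L6   Amy        6       3                    9     6
5    L6  Omar        6       6                   12     6
add column reports_plus_diff = t['reports'] + t['diff']:
  level  name  reports  tenure  tenure_plus_reports  diff  reports_plus_diff
2    L6   Amy        6       3                    9     6                 12
5    L6  Omar        6       6                   12     6                 12
Then the mean of column 'reports_plus_diff': 12.0

12.0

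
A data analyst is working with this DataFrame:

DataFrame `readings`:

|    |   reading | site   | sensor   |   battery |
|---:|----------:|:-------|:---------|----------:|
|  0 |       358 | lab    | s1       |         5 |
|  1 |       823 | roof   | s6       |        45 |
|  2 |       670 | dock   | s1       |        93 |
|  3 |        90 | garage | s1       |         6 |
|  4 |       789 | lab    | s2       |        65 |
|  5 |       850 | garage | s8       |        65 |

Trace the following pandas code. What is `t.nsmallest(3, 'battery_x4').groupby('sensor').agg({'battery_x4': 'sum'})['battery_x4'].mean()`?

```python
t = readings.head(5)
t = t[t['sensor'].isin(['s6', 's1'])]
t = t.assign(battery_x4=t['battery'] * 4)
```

112.0

take first 5 rows:
   reading    site sensor  battery
0      358     lab     s1        5
1      823    roof     s6       45
2      670    dock     s1       93
3       90  garage     s1        6
4      789     lab     s2       65
filter rows where sensor in ['s6', 's1']:
   reading    site sensor  battery
0      358     lab     s1        5
1      823    roof     s6       45
2      670    dock     s1       93
3       90  garage     s1        6
add column battery_x4 = t['battery'] * 4:
   reading    site sensor  battery  battery_x4
0      358     lab     s1        5          20
1      823    roof     s6       45         180
2      670    dock     s1       93         372
3       90  garage     s1        6          24
take 3 rows with smallest battery_x4:
   reading    site sensor  battery  battery_x4
0      358     lab     s1        5          20
3       90  garage     s1        6          24
1      823    roof     s6       45         180
group by sensor, sum of battery_x4:
        battery_x4
sensor            
s1              44
s6             180
Then the mean of column 'battery_x4': 112.0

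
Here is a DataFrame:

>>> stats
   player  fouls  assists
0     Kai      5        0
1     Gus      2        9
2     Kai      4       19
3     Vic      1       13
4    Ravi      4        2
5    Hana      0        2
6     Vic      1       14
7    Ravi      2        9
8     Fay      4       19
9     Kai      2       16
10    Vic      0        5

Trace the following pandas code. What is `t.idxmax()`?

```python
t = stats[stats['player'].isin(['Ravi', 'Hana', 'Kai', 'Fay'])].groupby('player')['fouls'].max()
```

filter rows where player in ['Ravi', 'Hana', 'Kai', 'Fay']:
  player  fouls  assists
0    Kai      5        0
2    Kai      4       19
4   Ravi      4        2
5   Hana      0        2
7   Ravi      2        9
8    Fay      4       19
9    Kai      2       16
group by player, max of fouls:
player
Fay     4
Hana    0
Kai     5
Ravi    4
Name: fouls, dtype: int64
The label with the largest value is Kai.

Kai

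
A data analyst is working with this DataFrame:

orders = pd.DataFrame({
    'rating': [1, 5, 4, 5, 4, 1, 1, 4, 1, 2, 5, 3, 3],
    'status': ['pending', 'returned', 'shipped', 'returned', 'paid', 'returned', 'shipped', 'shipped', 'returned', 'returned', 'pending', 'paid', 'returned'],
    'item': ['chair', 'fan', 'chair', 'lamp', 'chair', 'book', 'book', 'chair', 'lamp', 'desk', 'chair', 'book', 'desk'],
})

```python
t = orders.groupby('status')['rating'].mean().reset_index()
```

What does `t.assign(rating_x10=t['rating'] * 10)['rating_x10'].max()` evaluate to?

35.0

group by status, mean of rating:
status
paid        3.500000
pending     3.000000
returned    2.833333
shipped     3.000000
Name: rating, dtype: float64
reset_index():
     status    rating
0      paid  3.500000
1   pending  3.000000
2  returned  2.833333
3   shipped  3.000000
add column rating_x10 = t['rating'] * 10:
     status    rating  rating_x10
0      paid  3.500000   35.000000
1   pending  3.000000   30.000000
2  returned  2.833333   28.333333
3   shipped  3.000000   30.000000
The max of column 'rating_x10' is 35.0.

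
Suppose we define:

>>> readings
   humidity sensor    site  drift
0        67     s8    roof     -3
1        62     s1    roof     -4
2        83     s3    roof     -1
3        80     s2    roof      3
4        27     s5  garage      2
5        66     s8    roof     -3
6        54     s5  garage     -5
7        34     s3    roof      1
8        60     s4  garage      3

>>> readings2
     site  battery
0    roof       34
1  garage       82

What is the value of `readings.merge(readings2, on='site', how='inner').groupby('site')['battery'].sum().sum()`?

450

merge on 'site' (how='inner') → 9 rows:
   humidity sensor    site  drift  battery
0        67     s8    roof     -3       34
1        62     s1    roof     -4       34
2        83     s3    roof     -1       34
3        80     s2    roof      3       34
4        27     s5  garage      2       82
5        66     s8    roof     -3       34
6        54     s5  garage     -5       82
7        34     s3    roof      1       34
8        60     s4  garage      3       82
group by site, sum of battery:
site
garage    246
roof      204
Name: battery, dtype: int64
The sum of the resulting series is 450.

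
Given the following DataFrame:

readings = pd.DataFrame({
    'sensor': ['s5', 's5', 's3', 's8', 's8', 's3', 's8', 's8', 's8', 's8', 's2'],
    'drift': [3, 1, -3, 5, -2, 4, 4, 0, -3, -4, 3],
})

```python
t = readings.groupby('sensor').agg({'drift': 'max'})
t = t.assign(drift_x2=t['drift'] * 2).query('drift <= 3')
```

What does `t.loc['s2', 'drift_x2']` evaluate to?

group by sensor, max of drift:
        drift
sensor       
s2          3
s3          4
s5          3
s8          5
add column drift_x2 = t['drift'] * 2:
        drift  drift_x2
sensor                 
s2          3         6
s3          4         8
s5          3         6
s8          5        10
filter rows where drift <= 3:
        drift  drift_x2
sensor                 
s2          3         6
s5          3         6
Finally, value at row 's2', column 'drift_x2' = 6.

6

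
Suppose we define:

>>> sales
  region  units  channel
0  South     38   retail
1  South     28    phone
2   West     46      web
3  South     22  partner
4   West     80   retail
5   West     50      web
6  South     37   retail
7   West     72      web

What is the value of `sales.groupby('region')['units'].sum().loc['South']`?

group by region, sum of units:
region
South    125
West     248
Name: units, dtype: int64
value at index 'South' → 125

125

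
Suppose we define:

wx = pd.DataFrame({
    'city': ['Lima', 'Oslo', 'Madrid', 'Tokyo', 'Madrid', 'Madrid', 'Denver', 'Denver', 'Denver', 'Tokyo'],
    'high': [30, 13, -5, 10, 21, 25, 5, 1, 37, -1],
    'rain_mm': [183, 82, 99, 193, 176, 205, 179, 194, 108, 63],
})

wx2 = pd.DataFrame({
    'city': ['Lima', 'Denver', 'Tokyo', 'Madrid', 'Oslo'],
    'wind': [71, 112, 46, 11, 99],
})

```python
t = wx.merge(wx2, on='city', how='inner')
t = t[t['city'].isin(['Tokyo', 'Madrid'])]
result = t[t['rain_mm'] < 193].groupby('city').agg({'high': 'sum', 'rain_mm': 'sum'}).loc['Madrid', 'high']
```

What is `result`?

merge on 'city' (how='inner') → 10 rows:
     city  high  rain_mm  wind
0    Lima    30      183    71
1    Oslo    13       82    99
2  Madrid    -5       99    11
3   Tokyo    10      193    46
4  Madrid    21      176    11
5  Madrid    25      205    11
6  Denver     5      179   112
7  Denver     1      194   112
8  Denver    37      108   112
9   Tokyo    -1       63    46
filter rows where city in ['Tokyo', 'Madrid']:
     city  high  rain_mm  wind
2  Madrid    -5       99    11
3   Tokyo    10      193    46
4  Madrid    21      176    11
5  Madrid    25      205    11
9   Tokyo    -1       63    46
filter rows where rain_mm < 193:
     city  high  rain_mm  wind
2  Madrid    -5       99    11
4  Madrid    21      176    11
9   Tokyo    -1       63    46
group by city: sum(high), sum(rain_mm):
        high  rain_mm
city                 
Madrid    16      275
Tokyo     -1       63
The value at row 'Madrid', column 'high' is 16.

16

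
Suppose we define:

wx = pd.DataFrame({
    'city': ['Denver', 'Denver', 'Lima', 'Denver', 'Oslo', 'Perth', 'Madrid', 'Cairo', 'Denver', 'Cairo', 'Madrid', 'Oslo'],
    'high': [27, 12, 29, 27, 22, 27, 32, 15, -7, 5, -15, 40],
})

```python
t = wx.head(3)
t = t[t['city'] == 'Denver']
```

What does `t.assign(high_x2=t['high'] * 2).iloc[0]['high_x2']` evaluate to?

54

take first 3 rows:
     city  high
0  Denver    27
1  Denver    12
2    Lima    29
filter rows where city == 'Denver':
     city  high
0  Denver    27
1  Denver    12
add column high_x2 = t['high'] * 2:
     city  high  high_x2
0  Denver    27       54
1  Denver    12       24
Finally, value at position 0, column 'high_x2' = 54.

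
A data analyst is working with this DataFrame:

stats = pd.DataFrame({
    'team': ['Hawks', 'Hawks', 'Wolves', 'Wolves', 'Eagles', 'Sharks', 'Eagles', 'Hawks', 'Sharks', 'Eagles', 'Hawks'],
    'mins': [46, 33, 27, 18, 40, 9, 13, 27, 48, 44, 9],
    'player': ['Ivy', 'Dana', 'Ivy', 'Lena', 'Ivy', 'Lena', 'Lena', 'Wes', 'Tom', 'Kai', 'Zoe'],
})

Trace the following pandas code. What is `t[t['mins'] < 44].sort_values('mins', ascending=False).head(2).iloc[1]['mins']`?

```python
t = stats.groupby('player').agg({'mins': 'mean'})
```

33.0

group by player, mean of mins:
             mins
player           
Dana    33.000000
Ivy     37.666667
Kai     44.000000
Lena    13.333333
Tom     48.000000
Wes     27.000000
Zoe      9.000000
filter rows where mins < 44:
             mins
player           
Dana    33.000000
Ivy     37.666667
Lena    13.333333
Wes     27.000000
Zoe      9.000000
sort by mins descending:
             mins
player           
Ivy     37.666667
Dana    33.000000
Wes     27.000000
Lena    13.333333
Zoe      9.000000
take first 2 rows:
             mins
player           
Ivy     37.666667
Dana    33.000000
Then the value at position 1, column 'mins': 33.0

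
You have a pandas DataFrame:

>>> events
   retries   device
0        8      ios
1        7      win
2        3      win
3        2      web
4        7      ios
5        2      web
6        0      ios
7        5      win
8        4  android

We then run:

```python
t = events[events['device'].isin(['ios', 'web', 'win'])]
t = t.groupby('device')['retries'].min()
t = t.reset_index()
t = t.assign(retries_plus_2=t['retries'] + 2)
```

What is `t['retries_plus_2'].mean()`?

3.66666666667

filter rows where device in ['ios', 'web', 'win']:
   retries device
0        8    ios
1        7    win
2        3    win
3        2    web
4        7    ios
5        2    web
6        0    ios
7        5    win
group by device, min of retries:
device
ios    0
web    2
win    3
Name: retries, dtype: int64
reset_index():
  device  retries
0    ios        0
1    web        2
2    win        3
add column retries_plus_2 = t['retries'] + 2:
  device  retries  retries_plus_2
0    ios        0               2
1    web        2               4
2    win        3               5
Taking the mean of column 'retries_plus_2' gives 3.66666666667.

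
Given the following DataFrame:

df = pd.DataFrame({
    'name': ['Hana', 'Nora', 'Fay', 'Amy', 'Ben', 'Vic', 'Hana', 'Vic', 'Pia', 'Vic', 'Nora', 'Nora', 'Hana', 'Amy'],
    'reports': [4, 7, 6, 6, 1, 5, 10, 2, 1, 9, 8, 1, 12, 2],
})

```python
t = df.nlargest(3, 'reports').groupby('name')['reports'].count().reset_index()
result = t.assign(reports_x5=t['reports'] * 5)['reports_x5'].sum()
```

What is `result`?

15

take 3 rows with largest reports:
    name  reports
12  Hana       12
6   Hana       10
9    Vic        9
group by name, count of reports:
name
Hana    2
Vic     1
Name: reports, dtype: int64
reset_index():
   name  reports
0  Hana        2
1   Vic        1
add column reports_x5 = t['reports'] * 5:
   name  reports  reports_x5
0  Hana        2          10
1   Vic        1           5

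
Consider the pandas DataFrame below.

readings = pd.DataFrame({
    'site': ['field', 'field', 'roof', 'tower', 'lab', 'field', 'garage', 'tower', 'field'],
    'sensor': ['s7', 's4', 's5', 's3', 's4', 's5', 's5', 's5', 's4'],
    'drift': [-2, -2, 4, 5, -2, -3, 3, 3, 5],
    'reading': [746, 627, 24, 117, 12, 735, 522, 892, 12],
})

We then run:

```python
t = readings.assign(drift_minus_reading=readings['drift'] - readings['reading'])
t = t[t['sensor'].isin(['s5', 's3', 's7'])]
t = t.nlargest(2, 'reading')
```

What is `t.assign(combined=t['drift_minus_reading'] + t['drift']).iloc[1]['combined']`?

add column drift_minus_reading = readings['drift'] - readings['reading']:
     site sensor  drift  reading  drift_minus_reading
0   field     s7     -2      746                 -748
1   field     s4     -2      627                 -629
2    roof     s5      4       24                  -20
3   tower     s3      5      117                 -112
4     lab     s4     -2       12                  -14
5   field     s5     -3      735                 -738
6  garage     s5      3      522                 -519
7   tower     s5      3      892                 -889
8   field     s4      5       12                   -7
filter rows where sensor in ['s5', 's3', 's7']:
     site sensor  drift  reading  drift_minus_reading
0   field     s7     -2      746                 -748
2    roof     s5      4       24                  -20
3   tower     s3      5      117                 -112
5   field     s5     -3      735                 -738
6  garage     s5      3      522                 -519
7   tower     s5      3      892                 -889
take 2 rows with largest reading:
    site sensor  drift  reading  drift_minus_reading
7  tower     s5      3      892                 -889
0  field     s7     -2      746                 -748
add column combined = t['drift_minus_reading'] + t['drift']:
    site sensor  drift  reading  drift_minus_reading  combined
7  tower     s5      3      892                 -889      -886
0  field     s7     -2      746                 -748      -750
value at position 1, column 'combined' → -750

-750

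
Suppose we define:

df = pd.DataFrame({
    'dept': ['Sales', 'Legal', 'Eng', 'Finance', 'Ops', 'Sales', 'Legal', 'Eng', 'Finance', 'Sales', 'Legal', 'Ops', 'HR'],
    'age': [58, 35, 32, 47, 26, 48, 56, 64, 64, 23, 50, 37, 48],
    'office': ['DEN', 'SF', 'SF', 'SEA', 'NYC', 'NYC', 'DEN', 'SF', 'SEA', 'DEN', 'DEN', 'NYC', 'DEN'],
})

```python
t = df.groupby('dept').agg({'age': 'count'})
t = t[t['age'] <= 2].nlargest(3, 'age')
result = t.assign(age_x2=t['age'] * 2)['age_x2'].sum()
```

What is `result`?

group by dept, count of age:
         age
dept        
Eng        2
Finance    2
HR         1
Legal      3
Ops        2
Sales      3
filter rows where age <= 2:
         age
dept        
Eng        2
Finance    2
HR         1
Ops        2
take 3 rows with largest age:
         age
dept        
Eng        2
Finance    2
Ops        2
add column age_x2 = t['age'] * 2:
         age  age_x2
dept                
Eng        2       4
Finance    2       4
Ops        2       4

12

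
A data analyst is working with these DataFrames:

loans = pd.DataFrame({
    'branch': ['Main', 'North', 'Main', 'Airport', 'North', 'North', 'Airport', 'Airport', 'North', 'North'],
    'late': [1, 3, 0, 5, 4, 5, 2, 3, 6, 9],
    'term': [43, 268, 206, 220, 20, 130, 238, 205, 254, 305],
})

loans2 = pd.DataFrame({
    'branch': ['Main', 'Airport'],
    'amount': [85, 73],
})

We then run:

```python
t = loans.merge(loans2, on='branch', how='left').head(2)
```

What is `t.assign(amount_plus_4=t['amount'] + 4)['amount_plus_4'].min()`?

merge on 'branch' (how='left') → 10 rows:
    branch  late  term  amount
0     Main     1    43    85.0
1    North     3   268     NaN
2     Main     0   206    85.0
3  Airport     5   220    73.0
4    North     4    20     NaN
5    North     5   130     NaN
6  Airport     2   238    73.0
7  Airport     3   205    73.0
8    North     6   254     NaN
9    North     9   305     NaN
take first 2 rows:
  branch  late  term  amount
0   Main     1    43    85.0
1  North     3   268     NaN
add column amount_plus_4 = t['amount'] + 4:
  branch  late  term  amount  amount_plus_4
0   Main     1    43    85.0           89.0
1  North     3   268     NaN            NaN
Hence 89.0.

89.0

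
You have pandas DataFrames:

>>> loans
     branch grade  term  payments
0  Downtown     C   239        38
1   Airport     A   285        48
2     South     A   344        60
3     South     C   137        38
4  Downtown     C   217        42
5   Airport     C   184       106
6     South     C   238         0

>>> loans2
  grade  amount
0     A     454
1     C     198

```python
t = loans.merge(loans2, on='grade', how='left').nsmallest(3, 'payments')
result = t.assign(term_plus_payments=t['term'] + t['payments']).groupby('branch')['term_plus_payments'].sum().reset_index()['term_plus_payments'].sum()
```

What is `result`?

merge on 'grade' (how='left') → 7 rows:
     branch grade  term  payments  amount
0  Downtown     C   239        38     198
1   Airport     A   285        48     454
2     South     A   344        60     454
3     South     C   137        38     198
4  Downtown     C   217        42     198
5   Airport     C   184       106     198
6     South     C   238         0     198
take 3 rows with smallest payments:
     branch grade  term  payments  amount
6     South     C   238         0     198
0  Downtown     C   239        38     198
3     South     C   137        38     198
add column term_plus_payments = t['term'] + t['payments']:
     branch grade  term  payments  amount  term_plus_payments
6     South     C   238         0     198                 238
0  Downtown     C   239        38     198                 277
3     South     C   137        38     198                 175
group by branch, sum of term_plus_payments:
branch
Downtown    277
South       413
Name: term_plus_payments, dtype: int64
reset_index():
     branch  term_plus_payments
0  Downtown                 277
1     South                 413
Reading off the sum of column 'term_plus_payments', we get 690.

690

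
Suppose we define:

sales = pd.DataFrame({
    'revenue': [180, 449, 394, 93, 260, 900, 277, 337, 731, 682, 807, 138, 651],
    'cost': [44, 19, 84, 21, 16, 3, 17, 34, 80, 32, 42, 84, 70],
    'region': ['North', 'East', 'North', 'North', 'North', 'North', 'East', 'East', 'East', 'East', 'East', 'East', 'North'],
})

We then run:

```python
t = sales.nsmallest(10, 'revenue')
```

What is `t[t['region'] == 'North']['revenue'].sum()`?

take 10 rows with smallest revenue:
    revenue  cost region
3        93    21  North
11      138    84   East
0       180    44  North
4       260    16  North
6       277    17   East
7       337    34   East
2       394    84  North
1       449    19   East
12      651    70  North
9       682    32   East
filter rows where region == 'North':
    revenue  cost region
3        93    21  North
0       180    44  North
4       260    16  North
2       394    84  North
12      651    70  North
sum of column 'revenue' → 1578

1578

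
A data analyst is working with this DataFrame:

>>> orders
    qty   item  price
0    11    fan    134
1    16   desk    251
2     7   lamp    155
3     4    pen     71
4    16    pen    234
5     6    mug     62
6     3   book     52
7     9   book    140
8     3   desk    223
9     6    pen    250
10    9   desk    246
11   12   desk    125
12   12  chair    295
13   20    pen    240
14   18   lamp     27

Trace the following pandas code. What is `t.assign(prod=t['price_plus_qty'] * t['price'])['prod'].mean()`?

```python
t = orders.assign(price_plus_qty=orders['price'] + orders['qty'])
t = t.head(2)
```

43223.5

add column price_plus_qty = orders['price'] + orders['qty']:
    qty   item  price  price_plus_qty
0    11    fan    134             145
1    16   desk    251             267
2     7   lamp    155             162
3     4    pen     71              75
4    16    pen    234             250
5     6    mug     62              68
6     3   book     52              55
7     9   book    140             149
8     3   desk    223             226
9     6    pen    250             256
10    9   desk    246             255
11   12   desk    125             137
12   12  chair    295             307
13   20    pen    240             260
14   18   lamp     27              45
take first 2 rows:
   qty  item  price  price_plus_qty
0   11   fan    134             145
1   16  desk    251             267
add column prod = t['price_plus_qty'] * t['price']:
   qty  item  price  price_plus_qty   prod
0   11   fan    134             145  19430
1   16  desk    251             267  67017
Hence 43223.5.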